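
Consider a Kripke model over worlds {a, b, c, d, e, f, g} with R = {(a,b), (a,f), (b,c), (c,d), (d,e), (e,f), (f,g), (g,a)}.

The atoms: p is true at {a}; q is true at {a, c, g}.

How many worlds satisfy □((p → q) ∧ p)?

1

a: successors {b, f}; (p → q) ∧ p there: b:F, f:F. ✗
b: successors {c}; (p → q) ∧ p there: c:F. ✗
c: successors {d}; (p → q) ∧ p there: d:F. ✗
d: successors {e}; (p → q) ∧ p there: e:F. ✗
e: successors {f}; (p → q) ∧ p there: f:F. ✗
f: successors {g}; (p → q) ∧ p there: g:F. ✗
g: successors {a}; (p → q) ∧ p there: a:T. ✓
Satisfying worlds: {g}.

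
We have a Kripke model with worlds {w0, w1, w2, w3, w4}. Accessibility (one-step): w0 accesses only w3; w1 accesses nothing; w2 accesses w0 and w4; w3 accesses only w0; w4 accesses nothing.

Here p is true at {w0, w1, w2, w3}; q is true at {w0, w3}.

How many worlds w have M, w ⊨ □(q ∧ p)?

w0: successors {w3}; q ∧ p there: w3:T. ✓
w1: no successors, so □(q ∧ p) holds vacuously. ✓
w2: successors {w0, w4}; q ∧ p there: w0:T, w4:F. ✗
w3: successors {w0}; q ∧ p there: w0:T. ✓
w4: no successors, so □(q ∧ p) holds vacuously. ✓
Satisfying worlds: {w0, w1, w3, w4}.

4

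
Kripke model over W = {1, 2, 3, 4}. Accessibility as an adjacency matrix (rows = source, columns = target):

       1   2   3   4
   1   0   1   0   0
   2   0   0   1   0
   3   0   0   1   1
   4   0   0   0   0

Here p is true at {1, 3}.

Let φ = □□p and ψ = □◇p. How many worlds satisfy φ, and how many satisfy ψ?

2 and 3

For □□p:
1: successors {2}; □p there: 2:T. ✓
2: successors {3}; □p there: 3:F. ✗
3: successors {3, 4}; □p there: 3:F, 4:T. ✗
4: no successors, so □□p holds vacuously. ✓
— 2 worlds.
For □◇p:
1: successors {2}; ◇p there: 2:T. ✓
2: successors {3}; ◇p there: 3:T. ✓
3: successors {3, 4}; ◇p there: 3:T, 4:F. ✗
4: no successors, so □◇p holds vacuously. ✓
— 3 worlds.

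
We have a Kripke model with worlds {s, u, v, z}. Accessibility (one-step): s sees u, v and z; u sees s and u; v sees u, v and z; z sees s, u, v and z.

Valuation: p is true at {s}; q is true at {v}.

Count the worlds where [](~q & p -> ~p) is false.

2

s: successors {u, v, z}; ~q & p -> ~p there: u:T, v:T, z:T. ✓
u: successors {s, u}; ~q & p -> ~p there: s:F, u:T. ✗
v: successors {u, v, z}; ~q & p -> ~p there: u:T, v:T, z:T. ✓
z: successors {s, u, v, z}; ~q & p -> ~p there: s:F, u:T, v:T, z:T. ✗
Satisfying worlds: {s, v}.
So [](~q & p -> ~p) fails at the other 2 worlds.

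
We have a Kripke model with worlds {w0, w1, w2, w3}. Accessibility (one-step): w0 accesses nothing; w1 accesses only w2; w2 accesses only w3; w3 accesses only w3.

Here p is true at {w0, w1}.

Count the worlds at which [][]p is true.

1

w0: no successors, so [][]p holds vacuously. ✓
w1: successors {w2}; []p there: w2:F. ✗
w2: successors {w3}; []p there: w3:F. ✗
w3: successors {w3}; []p there: w3:F. ✗
Satisfying worlds: {w0}.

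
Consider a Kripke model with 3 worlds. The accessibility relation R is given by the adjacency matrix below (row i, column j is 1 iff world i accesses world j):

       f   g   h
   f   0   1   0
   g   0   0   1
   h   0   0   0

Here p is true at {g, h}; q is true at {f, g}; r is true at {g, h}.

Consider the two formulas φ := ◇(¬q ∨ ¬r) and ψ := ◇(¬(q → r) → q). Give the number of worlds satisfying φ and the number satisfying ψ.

For ◇(¬q ∨ ¬r):
f: successors {g}; ¬q ∨ ¬r there: g:F. ✗
g: successors {h}; ¬q ∨ ¬r there: h:T. ✓
h: no successors, so ◇(¬q ∨ ¬r) fails. ✗
— 1 world.
For ◇(¬(q → r) → q):
f: successors {g}; ¬(q → r) → q there: g:T. ✓
g: successors {h}; ¬(q → r) → q there: h:T. ✓
h: no successors, so ◇(¬(q → r) → q) fails. ✗
— 2 worlds.

1 and 2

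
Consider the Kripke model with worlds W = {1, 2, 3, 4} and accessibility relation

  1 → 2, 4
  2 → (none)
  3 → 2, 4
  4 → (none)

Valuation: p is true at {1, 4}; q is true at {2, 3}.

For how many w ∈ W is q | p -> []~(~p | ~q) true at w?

1: q | p is T, []~(~p | ~q) is F. ✗
2: q | p is T, []~(~p | ~q) is T. ✓
3: q | p is T, []~(~p | ~q) is F. ✗
4: q | p is T, []~(~p | ~q) is T. ✓
Satisfying worlds: {2, 4}.

2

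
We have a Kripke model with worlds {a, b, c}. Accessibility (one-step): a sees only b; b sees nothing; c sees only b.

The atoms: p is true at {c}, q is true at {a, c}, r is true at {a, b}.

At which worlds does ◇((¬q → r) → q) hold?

∅

a: successors {b}; (¬q → r) → q there: b:F. ✗
b: no successors, so ◇((¬q → r) → q) fails. ✗
c: successors {b}; (¬q → r) → q there: b:F. ✗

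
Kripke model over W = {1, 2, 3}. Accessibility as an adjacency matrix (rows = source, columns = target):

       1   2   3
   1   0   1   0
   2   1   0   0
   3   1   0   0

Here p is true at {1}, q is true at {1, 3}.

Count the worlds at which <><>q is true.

1: successors {2}; <>q there: 2:T. ✓
2: successors {1}; <>q there: 1:F. ✗
3: successors {1}; <>q there: 1:F. ✗
Satisfying worlds: {1}.

1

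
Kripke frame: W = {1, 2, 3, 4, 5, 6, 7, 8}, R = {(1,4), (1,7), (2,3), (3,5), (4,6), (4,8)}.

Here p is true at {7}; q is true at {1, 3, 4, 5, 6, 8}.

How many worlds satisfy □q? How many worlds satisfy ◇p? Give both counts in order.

7 and 1

For □q:
1: successors {4, 7}; q there: 4:T, 7:F. ✗
2: successors {3}; q there: 3:T. ✓
3: successors {5}; q there: 5:T. ✓
4: successors {6, 8}; q there: 6:T, 8:T. ✓
5: no successors, so □q holds vacuously. ✓
6: no successors, so □q holds vacuously. ✓
7: no successors, so □q holds vacuously. ✓
8: no successors, so □q holds vacuously. ✓
— 7 worlds.
For ◇p:
1: successors {4, 7}; p there: 4:F, 7:T. ✓
2: successors {3}; p there: 3:F. ✗
3: successors {5}; p there: 5:F. ✗
4: successors {6, 8}; p there: 6:F, 8:F. ✗
5: no successors, so ◇p fails. ✗
6: no successors, so ◇p fails. ✗
7: no successors, so ◇p fails. ✗
8: no successors, so ◇p fails. ✗
— 1 world.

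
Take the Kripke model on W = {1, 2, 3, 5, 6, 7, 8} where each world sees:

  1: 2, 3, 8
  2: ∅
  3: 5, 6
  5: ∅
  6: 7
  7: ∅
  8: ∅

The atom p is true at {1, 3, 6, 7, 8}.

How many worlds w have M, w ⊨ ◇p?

1: successors {2, 3, 8}; p there: 2:F, 3:T, 8:T. ✓
2: no successors, so ◇p fails. ✗
3: successors {5, 6}; p there: 5:F, 6:T. ✓
5: no successors, so ◇p fails. ✗
6: successors {7}; p there: 7:T. ✓
7: no successors, so ◇p fails. ✗
8: no successors, so ◇p fails. ✗
Satisfying worlds: {1, 3, 6}.

3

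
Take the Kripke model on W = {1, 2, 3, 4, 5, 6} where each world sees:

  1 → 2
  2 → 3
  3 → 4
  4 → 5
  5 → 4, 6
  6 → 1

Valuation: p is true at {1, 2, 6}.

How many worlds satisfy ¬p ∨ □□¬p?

5

1: ¬p is F, □□¬p is T. ✓
2: ¬p is F, □□¬p is T. ✓
3: ¬p is T, □□¬p is T. ✓
4: ¬p is T, □□¬p is F. ✓
5: ¬p is T, □□¬p is F. ✓
6: ¬p is F, □□¬p is F. ✗
Satisfying worlds: {1, 2, 3, 4, 5}.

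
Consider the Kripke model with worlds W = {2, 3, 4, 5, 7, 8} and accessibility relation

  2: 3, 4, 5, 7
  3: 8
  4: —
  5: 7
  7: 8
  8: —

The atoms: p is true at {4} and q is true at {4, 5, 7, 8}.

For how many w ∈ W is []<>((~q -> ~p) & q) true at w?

2: successors {3, 4, 5, 7}; <>((~q -> ~p) & q) there: 3:T, 4:F, 5:T, 7:T. ✗
3: successors {8}; <>((~q -> ~p) & q) there: 8:F. ✗
4: no successors, so []<>((~q -> ~p) & q) holds vacuously. ✓
5: successors {7}; <>((~q -> ~p) & q) there: 7:T. ✓
7: successors {8}; <>((~q -> ~p) & q) there: 8:F. ✗
8: no successors, so []<>((~q -> ~p) & q) holds vacuously. ✓
Satisfying worlds: {4, 5, 8}.

3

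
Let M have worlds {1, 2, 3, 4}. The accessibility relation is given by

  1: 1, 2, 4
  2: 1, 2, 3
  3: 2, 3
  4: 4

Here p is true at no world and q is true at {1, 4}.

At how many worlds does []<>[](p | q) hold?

1: successors {1, 2, 4}; <>[](p | q) there: 1:T, 2:F, 4:T. ✗
2: successors {1, 2, 3}; <>[](p | q) there: 1:T, 2:F, 3:F. ✗
3: successors {2, 3}; <>[](p | q) there: 2:F, 3:F. ✗
4: successors {4}; <>[](p | q) there: 4:T. ✓
Satisfying worlds: {4}.

1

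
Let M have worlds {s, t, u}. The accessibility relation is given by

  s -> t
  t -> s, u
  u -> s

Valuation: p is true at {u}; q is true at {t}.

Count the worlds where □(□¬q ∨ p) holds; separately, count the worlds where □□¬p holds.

1 and 2

For □(□¬q ∨ p):
s: successors {t}; □¬q ∨ p there: t:T. ✓
t: successors {s, u}; □¬q ∨ p there: s:F, u:T. ✗
u: successors {s}; □¬q ∨ p there: s:F. ✗
— 1 world.
For □□¬p:
s: successors {t}; □¬p there: t:F. ✗
t: successors {s, u}; □¬p there: s:T, u:T. ✓
u: successors {s}; □¬p there: s:T. ✓
— 2 worlds.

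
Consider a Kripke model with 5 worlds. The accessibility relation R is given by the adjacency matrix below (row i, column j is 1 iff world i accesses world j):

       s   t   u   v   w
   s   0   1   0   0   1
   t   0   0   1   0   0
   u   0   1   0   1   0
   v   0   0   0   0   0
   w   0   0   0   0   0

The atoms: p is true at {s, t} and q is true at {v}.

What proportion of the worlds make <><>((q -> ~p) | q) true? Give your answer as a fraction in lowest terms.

s: successors {t, w}; <>((q -> ~p) | q) there: t:T, w:F. ✓
t: successors {u}; <>((q -> ~p) | q) there: u:T. ✓
u: successors {t, v}; <>((q -> ~p) | q) there: t:T, v:F. ✓
v: no successors, so <><>((q -> ~p) | q) fails. ✗
w: no successors, so <><>((q -> ~p) | q) fails. ✗
That's 3 of 5 worlds, so 3/5.

3/5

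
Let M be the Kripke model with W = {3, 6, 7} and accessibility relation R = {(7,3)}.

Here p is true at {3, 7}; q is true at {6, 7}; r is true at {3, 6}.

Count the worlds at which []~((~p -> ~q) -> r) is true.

2

3: no successors, so []~((~p -> ~q) -> r) holds vacuously. ✓
6: no successors, so []~((~p -> ~q) -> r) holds vacuously. ✓
7: successors {3}; ~((~p -> ~q) -> r) there: 3:F. ✗
Satisfying worlds: {3, 6}.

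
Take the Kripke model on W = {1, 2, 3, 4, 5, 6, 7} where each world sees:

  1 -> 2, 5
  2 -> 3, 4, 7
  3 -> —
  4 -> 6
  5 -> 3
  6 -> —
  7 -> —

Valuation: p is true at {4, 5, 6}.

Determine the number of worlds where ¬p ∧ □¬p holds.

2

1: ¬p is T, □¬p is F. ✗
2: ¬p is T, □¬p is F. ✗
3: ¬p is T, □¬p is T. ✓
4: ¬p is F, □¬p is F. ✗
5: ¬p is F, □¬p is T. ✗
6: ¬p is F, □¬p is T. ✗
7: ¬p is T, □¬p is T. ✓
Satisfying worlds: {3, 7}.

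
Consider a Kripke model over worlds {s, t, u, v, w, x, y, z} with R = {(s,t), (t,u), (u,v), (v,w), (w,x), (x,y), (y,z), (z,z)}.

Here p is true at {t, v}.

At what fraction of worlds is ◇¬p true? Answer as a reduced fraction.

s: successors {t}; ¬p there: t:F. ✗
t: successors {u}; ¬p there: u:T. ✓
u: successors {v}; ¬p there: v:F. ✗
v: successors {w}; ¬p there: w:T. ✓
w: successors {x}; ¬p there: x:T. ✓
x: successors {y}; ¬p there: y:T. ✓
y: successors {z}; ¬p there: z:T. ✓
z: successors {z}; ¬p there: z:T. ✓
That's 6 of 8 worlds, so 6/8 = 3/4.

3/4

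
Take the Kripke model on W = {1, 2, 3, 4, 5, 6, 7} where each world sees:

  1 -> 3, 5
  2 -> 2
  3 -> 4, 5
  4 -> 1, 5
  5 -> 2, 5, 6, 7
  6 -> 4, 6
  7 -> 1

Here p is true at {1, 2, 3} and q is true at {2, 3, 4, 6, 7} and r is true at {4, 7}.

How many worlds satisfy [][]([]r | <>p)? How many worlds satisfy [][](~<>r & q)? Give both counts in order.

1 and 1

For [][]([]r | <>p):
1: successors {3, 5}; []([]r | <>p) there: 3:T, 5:F. ✗
2: successors {2}; []([]r | <>p) there: 2:T. ✓
3: successors {4, 5}; []([]r | <>p) there: 4:T, 5:F. ✗
4: successors {1, 5}; []([]r | <>p) there: 1:F, 5:F. ✗
5: successors {2, 5, 6, 7}; []([]r | <>p) there: 2:T, 5:F, 6:F, 7:T. ✗
6: successors {4, 6}; []([]r | <>p) there: 4:T, 6:F. ✗
7: successors {1}; []([]r | <>p) there: 1:F. ✗
— 1 world.
For [][](~<>r & q):
1: successors {3, 5}; [](~<>r & q) there: 3:F, 5:F. ✗
2: successors {2}; [](~<>r & q) there: 2:T. ✓
3: successors {4, 5}; [](~<>r & q) there: 4:F, 5:F. ✗
4: successors {1, 5}; [](~<>r & q) there: 1:F, 5:F. ✗
5: successors {2, 5, 6, 7}; [](~<>r & q) there: 2:T, 5:F, 6:F, 7:F. ✗
6: successors {4, 6}; [](~<>r & q) there: 4:F, 6:F. ✗
7: successors {1}; [](~<>r & q) there: 1:F. ✗
— 1 world.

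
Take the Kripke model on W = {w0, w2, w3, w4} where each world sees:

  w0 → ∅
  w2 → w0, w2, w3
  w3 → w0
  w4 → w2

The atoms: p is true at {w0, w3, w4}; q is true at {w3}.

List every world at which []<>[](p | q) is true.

{w0, w4}

w0: no successors, so []<>[](p | q) holds vacuously. ✓
w2: successors {w0, w2, w3}; <>[](p | q) there: w0:F, w2:T, w3:T. ✗
w3: successors {w0}; <>[](p | q) there: w0:F. ✗
w4: successors {w2}; <>[](p | q) there: w2:T. ✓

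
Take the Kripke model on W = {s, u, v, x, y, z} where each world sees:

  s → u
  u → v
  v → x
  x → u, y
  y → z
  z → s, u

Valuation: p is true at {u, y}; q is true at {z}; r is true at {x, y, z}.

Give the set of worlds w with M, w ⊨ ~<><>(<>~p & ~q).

{u}

s: <><>(<>~p & ~q) is T. ✗
u: <><>(<>~p & ~q) is F. ✓
v: <><>(<>~p & ~q) is T. ✗
x: <><>(<>~p & ~q) is T. ✗
y: <><>(<>~p & ~q) is T. ✗
z: <><>(<>~p & ~q) is T. ✗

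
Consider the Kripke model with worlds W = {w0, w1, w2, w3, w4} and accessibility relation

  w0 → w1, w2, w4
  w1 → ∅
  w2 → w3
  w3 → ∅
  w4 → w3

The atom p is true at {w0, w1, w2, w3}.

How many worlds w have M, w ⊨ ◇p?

w0: successors {w1, w2, w4}; p there: w1:T, w2:T, w4:F. ✓
w1: no successors, so ◇p fails. ✗
w2: successors {w3}; p there: w3:T. ✓
w3: no successors, so ◇p fails. ✗
w4: successors {w3}; p there: w3:T. ✓
Satisfying worlds: {w0, w2, w4}.

3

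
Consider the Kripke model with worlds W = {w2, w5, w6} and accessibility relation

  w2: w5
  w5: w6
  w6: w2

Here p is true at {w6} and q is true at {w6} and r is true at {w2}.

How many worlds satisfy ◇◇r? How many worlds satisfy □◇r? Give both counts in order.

For ◇◇r:
w2: successors {w5}; ◇r there: w5:F. ✗
w5: successors {w6}; ◇r there: w6:T. ✓
w6: successors {w2}; ◇r there: w2:F. ✗
— 1 world.
For □◇r:
w2: successors {w5}; ◇r there: w5:F. ✗
w5: successors {w6}; ◇r there: w6:T. ✓
w6: successors {w2}; ◇r there: w2:F. ✗
— 1 world.

1 and 1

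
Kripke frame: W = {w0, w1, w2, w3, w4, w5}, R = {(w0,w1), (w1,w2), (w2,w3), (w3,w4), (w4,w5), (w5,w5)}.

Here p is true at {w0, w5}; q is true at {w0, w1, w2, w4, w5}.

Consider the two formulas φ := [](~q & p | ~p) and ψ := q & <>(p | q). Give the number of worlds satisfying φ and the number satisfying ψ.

4 and 4

For [](~q & p | ~p):
w0: successors {w1}; ~q & p | ~p there: w1:T. ✓
w1: successors {w2}; ~q & p | ~p there: w2:T. ✓
w2: successors {w3}; ~q & p | ~p there: w3:T. ✓
w3: successors {w4}; ~q & p | ~p there: w4:T. ✓
w4: successors {w5}; ~q & p | ~p there: w5:F. ✗
w5: successors {w5}; ~q & p | ~p there: w5:F. ✗
— 4 worlds.
For q & <>(p | q):
w0: q is T, <>(p | q) is T. ✓
w1: q is T, <>(p | q) is T. ✓
w2: q is T, <>(p | q) is F. ✗
w3: q is F, <>(p | q) is T. ✗
w4: q is T, <>(p | q) is T. ✓
w5: q is T, <>(p | q) is T. ✓
— 4 worlds.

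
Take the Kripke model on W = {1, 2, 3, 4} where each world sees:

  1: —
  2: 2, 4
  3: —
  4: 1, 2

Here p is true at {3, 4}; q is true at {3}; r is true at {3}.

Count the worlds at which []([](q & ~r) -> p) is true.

1: no successors, so []([](q & ~r) -> p) holds vacuously. ✓
2: successors {2, 4}; [](q & ~r) -> p there: 2:T, 4:T. ✓
3: no successors, so []([](q & ~r) -> p) holds vacuously. ✓
4: successors {1, 2}; [](q & ~r) -> p there: 1:F, 2:T. ✗
Satisfying worlds: {1, 2, 3}.

3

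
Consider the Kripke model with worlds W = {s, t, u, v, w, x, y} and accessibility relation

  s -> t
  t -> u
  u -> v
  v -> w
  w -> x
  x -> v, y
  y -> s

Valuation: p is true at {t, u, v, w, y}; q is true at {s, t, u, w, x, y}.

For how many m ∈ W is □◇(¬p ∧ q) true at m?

s: successors {t}; ◇(¬p ∧ q) there: t:F. ✗
t: successors {u}; ◇(¬p ∧ q) there: u:F. ✗
u: successors {v}; ◇(¬p ∧ q) there: v:F. ✗
v: successors {w}; ◇(¬p ∧ q) there: w:T. ✓
w: successors {x}; ◇(¬p ∧ q) there: x:F. ✗
x: successors {v, y}; ◇(¬p ∧ q) there: v:F, y:T. ✗
y: successors {s}; ◇(¬p ∧ q) there: s:F. ✗
Satisfying worlds: {v}.

1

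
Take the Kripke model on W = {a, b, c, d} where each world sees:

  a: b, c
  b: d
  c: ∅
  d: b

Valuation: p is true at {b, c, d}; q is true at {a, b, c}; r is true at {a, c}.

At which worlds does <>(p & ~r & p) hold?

a: successors {b, c}; p & ~r & p there: b:T, c:F. ✓
b: successors {d}; p & ~r & p there: d:T. ✓
c: no successors, so <>(p & ~r & p) fails. ✗
d: successors {b}; p & ~r & p there: b:T. ✓

{a, b, d}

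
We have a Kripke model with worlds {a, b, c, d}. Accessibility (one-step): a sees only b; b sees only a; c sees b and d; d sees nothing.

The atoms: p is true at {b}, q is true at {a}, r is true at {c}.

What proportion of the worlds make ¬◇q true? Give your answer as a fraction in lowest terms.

3/4

a: ◇q is F. ✓
b: ◇q is T. ✗
c: ◇q is F. ✓
d: ◇q is F. ✓
That's 3 of 4 worlds, so 3/4.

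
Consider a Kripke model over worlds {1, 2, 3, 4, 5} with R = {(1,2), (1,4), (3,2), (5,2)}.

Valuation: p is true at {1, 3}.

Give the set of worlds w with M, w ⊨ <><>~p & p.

∅

1: <><>~p is F, p is T. ✗
2: <><>~p is F, p is F. ✗
3: <><>~p is F, p is T. ✗
4: <><>~p is F, p is F. ✗
5: <><>~p is F, p is F. ✗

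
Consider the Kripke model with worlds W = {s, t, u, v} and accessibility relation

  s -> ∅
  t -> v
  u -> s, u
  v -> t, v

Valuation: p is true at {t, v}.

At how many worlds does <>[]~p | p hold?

s: <>[]~p is F, p is F. ✗
t: <>[]~p is F, p is T. ✓
u: <>[]~p is T, p is F. ✓
v: <>[]~p is F, p is T. ✓
Satisfying worlds: {t, u, v}.

3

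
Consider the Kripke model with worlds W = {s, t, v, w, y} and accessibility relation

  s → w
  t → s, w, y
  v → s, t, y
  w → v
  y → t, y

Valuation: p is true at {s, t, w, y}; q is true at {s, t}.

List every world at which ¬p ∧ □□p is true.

s: ¬p is F, □□p is F. ✗
t: ¬p is F, □□p is F. ✗
v: ¬p is T, □□p is T. ✓
w: ¬p is F, □□p is T. ✗
y: ¬p is F, □□p is T. ✗

{v}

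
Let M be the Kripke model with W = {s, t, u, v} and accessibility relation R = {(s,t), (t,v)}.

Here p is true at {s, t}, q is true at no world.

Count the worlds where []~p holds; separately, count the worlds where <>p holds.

3 and 1

For []~p:
s: successors {t}; ~p there: t:F. ✗
t: successors {v}; ~p there: v:T. ✓
u: no successors, so []~p holds vacuously. ✓
v: no successors, so []~p holds vacuously. ✓
— 3 worlds.
For <>p:
s: successors {t}; p there: t:T. ✓
t: successors {v}; p there: v:F. ✗
u: no successors, so <>p fails. ✗
v: no successors, so <>p fails. ✗
— 1 world.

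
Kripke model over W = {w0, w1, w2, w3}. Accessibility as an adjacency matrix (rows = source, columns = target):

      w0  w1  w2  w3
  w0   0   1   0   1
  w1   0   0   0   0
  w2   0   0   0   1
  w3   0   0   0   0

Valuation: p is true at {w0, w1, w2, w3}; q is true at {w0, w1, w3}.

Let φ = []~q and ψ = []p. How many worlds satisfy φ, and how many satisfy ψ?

For []~q:
w0: successors {w1, w3}; ~q there: w1:F, w3:F. ✗
w1: no successors, so []~q holds vacuously. ✓
w2: successors {w3}; ~q there: w3:F. ✗
w3: no successors, so []~q holds vacuously. ✓
— 2 worlds.
For []p:
w0: successors {w1, w3}; p there: w1:T, w3:T. ✓
w1: no successors, so []p holds vacuously. ✓
w2: successors {w3}; p there: w3:T. ✓
w3: no successors, so []p holds vacuously. ✓
— 4 worlds.

2 and 4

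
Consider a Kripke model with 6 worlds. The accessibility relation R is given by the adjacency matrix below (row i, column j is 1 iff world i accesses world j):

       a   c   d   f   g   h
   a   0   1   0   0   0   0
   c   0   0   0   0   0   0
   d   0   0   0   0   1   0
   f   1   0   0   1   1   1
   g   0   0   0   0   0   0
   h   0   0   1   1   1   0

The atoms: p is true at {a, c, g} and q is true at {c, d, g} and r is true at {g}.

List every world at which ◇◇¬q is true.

{f, h}

a: successors {c}; ◇¬q there: c:F. ✗
c: no successors, so ◇◇¬q fails. ✗
d: successors {g}; ◇¬q there: g:F. ✗
f: successors {a, f, g, h}; ◇¬q there: a:F, f:T, g:F, h:T. ✓
g: no successors, so ◇◇¬q fails. ✗
h: successors {d, f, g}; ◇¬q there: d:F, f:T, g:F. ✓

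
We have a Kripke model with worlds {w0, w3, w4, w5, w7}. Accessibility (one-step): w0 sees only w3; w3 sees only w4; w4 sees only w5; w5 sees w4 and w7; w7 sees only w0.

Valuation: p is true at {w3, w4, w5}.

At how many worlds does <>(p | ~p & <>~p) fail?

w0: successors {w3}; p | ~p & <>~p there: w3:T. ✓
w3: successors {w4}; p | ~p & <>~p there: w4:T. ✓
w4: successors {w5}; p | ~p & <>~p there: w5:T. ✓
w5: successors {w4, w7}; p | ~p & <>~p there: w4:T, w7:T. ✓
w7: successors {w0}; p | ~p & <>~p there: w0:F. ✗
Satisfying worlds: {w0, w3, w4, w5}.
So <>(p | ~p & <>~p) fails at the other 1 world.

1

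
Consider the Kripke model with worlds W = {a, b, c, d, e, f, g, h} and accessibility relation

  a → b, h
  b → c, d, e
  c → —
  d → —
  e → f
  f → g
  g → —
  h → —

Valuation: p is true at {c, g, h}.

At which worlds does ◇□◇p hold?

a: successors {b, h}; □◇p there: b:F, h:T. ✓
b: successors {c, d, e}; □◇p there: c:T, d:T, e:T. ✓
c: no successors, so ◇□◇p fails. ✗
d: no successors, so ◇□◇p fails. ✗
e: successors {f}; □◇p there: f:F. ✗
f: successors {g}; □◇p there: g:T. ✓
g: no successors, so ◇□◇p fails. ✗
h: no successors, so ◇□◇p fails. ✗

{a, b, f}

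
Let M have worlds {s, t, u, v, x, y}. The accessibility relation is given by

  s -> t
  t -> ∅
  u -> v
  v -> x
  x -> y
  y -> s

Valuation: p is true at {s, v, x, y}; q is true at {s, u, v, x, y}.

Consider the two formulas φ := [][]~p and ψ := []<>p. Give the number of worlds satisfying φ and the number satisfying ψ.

For [][]~p:
s: successors {t}; []~p there: t:T. ✓
t: no successors, so [][]~p holds vacuously. ✓
u: successors {v}; []~p there: v:F. ✗
v: successors {x}; []~p there: x:F. ✗
x: successors {y}; []~p there: y:F. ✗
y: successors {s}; []~p there: s:T. ✓
— 3 worlds.
For []<>p:
s: successors {t}; <>p there: t:F. ✗
t: no successors, so []<>p holds vacuously. ✓
u: successors {v}; <>p there: v:T. ✓
v: successors {x}; <>p there: x:T. ✓
x: successors {y}; <>p there: y:T. ✓
y: successors {s}; <>p there: s:F. ✗
— 4 worlds.

3 and 4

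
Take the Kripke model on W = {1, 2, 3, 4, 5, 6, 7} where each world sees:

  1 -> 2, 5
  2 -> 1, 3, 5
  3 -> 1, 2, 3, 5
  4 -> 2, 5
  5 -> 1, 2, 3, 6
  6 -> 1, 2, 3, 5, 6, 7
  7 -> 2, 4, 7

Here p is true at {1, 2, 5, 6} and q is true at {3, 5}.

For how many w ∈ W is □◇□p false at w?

1: successors {2, 5}; ◇□p there: 2:T, 5:T. ✓
2: successors {1, 3, 5}; ◇□p there: 1:F, 3:T, 5:T. ✗
3: successors {1, 2, 3, 5}; ◇□p there: 1:F, 2:T, 3:T, 5:T. ✗
4: successors {2, 5}; ◇□p there: 2:T, 5:T. ✓
5: successors {1, 2, 3, 6}; ◇□p there: 1:F, 2:T, 3:T, 6:T. ✗
6: successors {1, 2, 3, 5, 6, 7}; ◇□p there: 1:F, 2:T, 3:T, 5:T, 6:T, 7:T. ✗
7: successors {2, 4, 7}; ◇□p there: 2:T, 4:F, 7:T. ✗
Satisfying worlds: {1, 4}.
So □◇□p fails at the other 5 worlds.

5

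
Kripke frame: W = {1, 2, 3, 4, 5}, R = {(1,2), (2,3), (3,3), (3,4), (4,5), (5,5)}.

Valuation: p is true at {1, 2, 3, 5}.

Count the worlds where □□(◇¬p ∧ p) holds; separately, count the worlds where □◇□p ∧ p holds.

For □□(◇¬p ∧ p):
1: successors {2}; □(◇¬p ∧ p) there: 2:T. ✓
2: successors {3}; □(◇¬p ∧ p) there: 3:F. ✗
3: successors {3, 4}; □(◇¬p ∧ p) there: 3:F, 4:F. ✗
4: successors {5}; □(◇¬p ∧ p) there: 5:F. ✗
5: successors {5}; □(◇¬p ∧ p) there: 5:F. ✗
— 1 world.
For □◇□p ∧ p:
1: □◇□p is F, p is T. ✗
2: □◇□p is T, p is T. ✓
3: □◇□p is T, p is T. ✓
4: □◇□p is T, p is F. ✗
5: □◇□p is T, p is T. ✓
— 3 worlds.

1 and 3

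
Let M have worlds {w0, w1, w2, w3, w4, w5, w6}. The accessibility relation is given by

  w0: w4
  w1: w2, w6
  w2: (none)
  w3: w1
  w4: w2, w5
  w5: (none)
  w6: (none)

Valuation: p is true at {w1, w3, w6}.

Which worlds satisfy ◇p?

{w1, w3}

w0: successors {w4}; p there: w4:F. ✗
w1: successors {w2, w6}; p there: w2:F, w6:T. ✓
w2: no successors, so ◇p fails. ✗
w3: successors {w1}; p there: w1:T. ✓
w4: successors {w2, w5}; p there: w2:F, w5:F. ✗
w5: no successors, so ◇p fails. ✗
w6: no successors, so ◇p fails. ✗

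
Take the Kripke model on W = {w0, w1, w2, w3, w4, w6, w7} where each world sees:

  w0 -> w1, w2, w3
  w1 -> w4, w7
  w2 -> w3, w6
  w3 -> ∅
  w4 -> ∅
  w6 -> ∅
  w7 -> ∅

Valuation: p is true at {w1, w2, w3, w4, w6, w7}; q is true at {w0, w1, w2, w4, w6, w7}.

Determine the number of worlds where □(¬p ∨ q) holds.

w0: successors {w1, w2, w3}; ¬p ∨ q there: w1:T, w2:T, w3:F. ✗
w1: successors {w4, w7}; ¬p ∨ q there: w4:T, w7:T. ✓
w2: successors {w3, w6}; ¬p ∨ q there: w3:F, w6:T. ✗
w3: no successors, so □(¬p ∨ q) holds vacuously. ✓
w4: no successors, so □(¬p ∨ q) holds vacuously. ✓
w6: no successors, so □(¬p ∨ q) holds vacuously. ✓
w7: no successors, so □(¬p ∨ q) holds vacuously. ✓
Satisfying worlds: {w1, w3, w4, w6, w7}.

5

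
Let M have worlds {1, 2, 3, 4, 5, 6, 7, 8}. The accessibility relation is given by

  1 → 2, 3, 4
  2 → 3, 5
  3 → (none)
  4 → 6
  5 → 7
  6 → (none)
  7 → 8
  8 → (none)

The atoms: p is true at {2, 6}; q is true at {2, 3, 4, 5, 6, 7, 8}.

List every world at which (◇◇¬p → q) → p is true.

{1, 2, 6}

1: ◇◇¬p → q is F, p is F. ✓
2: ◇◇¬p → q is T, p is T. ✓
3: ◇◇¬p → q is T, p is F. ✗
4: ◇◇¬p → q is T, p is F. ✗
5: ◇◇¬p → q is T, p is F. ✗
6: ◇◇¬p → q is T, p is T. ✓
7: ◇◇¬p → q is T, p is F. ✗
8: ◇◇¬p → q is T, p is F. ✗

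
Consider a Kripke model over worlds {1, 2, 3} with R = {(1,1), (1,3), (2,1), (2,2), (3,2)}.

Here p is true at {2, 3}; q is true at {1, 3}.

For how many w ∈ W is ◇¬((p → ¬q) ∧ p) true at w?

2

1: successors {1, 3}; ¬((p → ¬q) ∧ p) there: 1:T, 3:T. ✓
2: successors {1, 2}; ¬((p → ¬q) ∧ p) there: 1:T, 2:F. ✓
3: successors {2}; ¬((p → ¬q) ∧ p) there: 2:F. ✗
Satisfying worlds: {1, 2}.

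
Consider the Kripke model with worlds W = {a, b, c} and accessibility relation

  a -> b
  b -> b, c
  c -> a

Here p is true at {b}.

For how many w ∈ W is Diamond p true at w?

a: successors {b}; p there: b:T. ✓
b: successors {b, c}; p there: b:T, c:F. ✓
c: successors {a}; p there: a:F. ✗
Satisfying worlds: {a, b}.

2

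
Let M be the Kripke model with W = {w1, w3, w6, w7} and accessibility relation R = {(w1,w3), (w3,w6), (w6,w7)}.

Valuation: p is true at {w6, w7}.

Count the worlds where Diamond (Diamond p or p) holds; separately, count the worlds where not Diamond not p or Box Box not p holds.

For Diamond (Diamond p or p):
w1: successors {w3}; Diamond p or p there: w3:T. ✓
w3: successors {w6}; Diamond p or p there: w6:T. ✓
w6: successors {w7}; Diamond p or p there: w7:T. ✓
w7: no successors, so Diamond (Diamond p or p) fails. ✗
— 3 worlds.
For not Diamond not p or Box Box not p:
w1: not Diamond not p is F, Box Box not p is F. ✗
w3: not Diamond not p is T, Box Box not p is F. ✓
w6: not Diamond not p is T, Box Box not p is T. ✓
w7: not Diamond not p is T, Box Box not p is T. ✓
— 3 worlds.

3 and 3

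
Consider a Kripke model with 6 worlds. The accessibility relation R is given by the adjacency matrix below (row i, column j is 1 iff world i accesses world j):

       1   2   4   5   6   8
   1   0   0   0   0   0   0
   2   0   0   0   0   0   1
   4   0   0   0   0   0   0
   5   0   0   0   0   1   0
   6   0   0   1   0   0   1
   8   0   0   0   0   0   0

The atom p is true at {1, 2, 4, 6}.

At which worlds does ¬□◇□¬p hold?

1: □◇□¬p is T. ✗
2: □◇□¬p is F. ✓
4: □◇□¬p is T. ✗
5: □◇□¬p is T. ✗
6: □◇□¬p is F. ✓
8: □◇□¬p is T. ✗

{2, 6}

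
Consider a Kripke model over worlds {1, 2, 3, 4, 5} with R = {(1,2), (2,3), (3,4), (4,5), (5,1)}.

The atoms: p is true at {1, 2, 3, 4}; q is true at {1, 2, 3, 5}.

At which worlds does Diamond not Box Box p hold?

{2}

1: successors {2}; not Box Box p there: 2:F. ✗
2: successors {3}; not Box Box p there: 3:T. ✓
3: successors {4}; not Box Box p there: 4:F. ✗
4: successors {5}; not Box Box p there: 5:F. ✗
5: successors {1}; not Box Box p there: 1:F. ✗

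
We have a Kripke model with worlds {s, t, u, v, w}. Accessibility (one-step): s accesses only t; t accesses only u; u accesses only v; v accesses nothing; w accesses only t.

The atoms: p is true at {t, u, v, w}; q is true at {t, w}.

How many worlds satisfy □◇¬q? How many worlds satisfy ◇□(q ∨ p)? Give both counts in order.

4 and 4

For □◇¬q:
s: successors {t}; ◇¬q there: t:T. ✓
t: successors {u}; ◇¬q there: u:T. ✓
u: successors {v}; ◇¬q there: v:F. ✗
v: no successors, so □◇¬q holds vacuously. ✓
w: successors {t}; ◇¬q there: t:T. ✓
— 4 worlds.
For ◇□(q ∨ p):
s: successors {t}; □(q ∨ p) there: t:T. ✓
t: successors {u}; □(q ∨ p) there: u:T. ✓
u: successors {v}; □(q ∨ p) there: v:T. ✓
v: no successors, so ◇□(q ∨ p) fails. ✗
w: successors {t}; □(q ∨ p) there: t:T. ✓
— 4 worlds.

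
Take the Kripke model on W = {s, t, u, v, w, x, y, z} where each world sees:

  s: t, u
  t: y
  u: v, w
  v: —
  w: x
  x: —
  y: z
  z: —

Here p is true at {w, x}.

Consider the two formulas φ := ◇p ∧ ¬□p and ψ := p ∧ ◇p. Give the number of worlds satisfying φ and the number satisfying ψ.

1 and 1

For ◇p ∧ ¬□p:
s: ◇p is F, ¬□p is T. ✗
t: ◇p is F, ¬□p is T. ✗
u: ◇p is T, ¬□p is T. ✓
v: ◇p is F, ¬□p is F. ✗
w: ◇p is T, ¬□p is F. ✗
x: ◇p is F, ¬□p is F. ✗
y: ◇p is F, ¬□p is T. ✗
z: ◇p is F, ¬□p is F. ✗
— 1 world.
For p ∧ ◇p:
s: p is F, ◇p is F. ✗
t: p is F, ◇p is F. ✗
u: p is F, ◇p is T. ✗
v: p is F, ◇p is F. ✗
w: p is T, ◇p is T. ✓
x: p is T, ◇p is F. ✗
y: p is F, ◇p is F. ✗
z: p is F, ◇p is F. ✗
— 1 world.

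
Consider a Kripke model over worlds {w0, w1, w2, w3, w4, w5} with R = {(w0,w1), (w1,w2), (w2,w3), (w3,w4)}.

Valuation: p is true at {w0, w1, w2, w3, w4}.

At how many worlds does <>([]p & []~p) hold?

w0: successors {w1}; []p & []~p there: w1:F. ✗
w1: successors {w2}; []p & []~p there: w2:F. ✗
w2: successors {w3}; []p & []~p there: w3:F. ✗
w3: successors {w4}; []p & []~p there: w4:T. ✓
w4: no successors, so <>([]p & []~p) fails. ✗
w5: no successors, so <>([]p & []~p) fails. ✗
Satisfying worlds: {w3}.

1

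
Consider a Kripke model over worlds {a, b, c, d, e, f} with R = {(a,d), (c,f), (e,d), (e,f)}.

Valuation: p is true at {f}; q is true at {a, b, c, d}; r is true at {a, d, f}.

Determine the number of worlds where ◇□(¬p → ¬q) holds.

a: successors {d}; □(¬p → ¬q) there: d:T. ✓
b: no successors, so ◇□(¬p → ¬q) fails. ✗
c: successors {f}; □(¬p → ¬q) there: f:T. ✓
d: no successors, so ◇□(¬p → ¬q) fails. ✗
e: successors {d, f}; □(¬p → ¬q) there: d:T, f:T. ✓
f: no successors, so ◇□(¬p → ¬q) fails. ✗
Satisfying worlds: {a, c, e}.

3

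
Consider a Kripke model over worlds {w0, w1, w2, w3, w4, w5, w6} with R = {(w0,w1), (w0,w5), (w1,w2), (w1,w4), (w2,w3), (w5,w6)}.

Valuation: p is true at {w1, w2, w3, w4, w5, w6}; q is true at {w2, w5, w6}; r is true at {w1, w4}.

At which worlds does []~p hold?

{w3, w4, w6}

w0: successors {w1, w5}; ~p there: w1:F, w5:F. ✗
w1: successors {w2, w4}; ~p there: w2:F, w4:F. ✗
w2: successors {w3}; ~p there: w3:F. ✗
w3: no successors, so []~p holds vacuously. ✓
w4: no successors, so []~p holds vacuously. ✓
w5: successors {w6}; ~p there: w6:F. ✗
w6: no successors, so []~p holds vacuously. ✓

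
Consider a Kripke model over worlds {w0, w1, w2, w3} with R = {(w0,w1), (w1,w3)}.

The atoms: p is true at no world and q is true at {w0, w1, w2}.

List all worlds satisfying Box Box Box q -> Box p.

{w2, w3}

w0: Box Box Box q is T, Box p is F. ✗
w1: Box Box Box q is T, Box p is F. ✗
w2: Box Box Box q is T, Box p is T. ✓
w3: Box Box Box q is T, Box p is T. ✓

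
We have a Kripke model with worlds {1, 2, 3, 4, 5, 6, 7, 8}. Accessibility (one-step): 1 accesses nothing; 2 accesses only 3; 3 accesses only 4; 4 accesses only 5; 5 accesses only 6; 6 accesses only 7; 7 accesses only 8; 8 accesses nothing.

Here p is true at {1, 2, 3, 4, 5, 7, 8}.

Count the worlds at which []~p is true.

3

1: no successors, so []~p holds vacuously. ✓
2: successors {3}; ~p there: 3:F. ✗
3: successors {4}; ~p there: 4:F. ✗
4: successors {5}; ~p there: 5:F. ✗
5: successors {6}; ~p there: 6:T. ✓
6: successors {7}; ~p there: 7:F. ✗
7: successors {8}; ~p there: 8:F. ✗
8: no successors, so []~p holds vacuously. ✓
Satisfying worlds: {1, 5, 8}.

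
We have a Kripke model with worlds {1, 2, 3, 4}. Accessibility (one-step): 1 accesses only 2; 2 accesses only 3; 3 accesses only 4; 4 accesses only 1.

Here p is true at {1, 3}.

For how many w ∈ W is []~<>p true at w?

1: successors {2}; ~<>p there: 2:F. ✗
2: successors {3}; ~<>p there: 3:T. ✓
3: successors {4}; ~<>p there: 4:F. ✗
4: successors {1}; ~<>p there: 1:T. ✓
Satisfying worlds: {2, 4}.

2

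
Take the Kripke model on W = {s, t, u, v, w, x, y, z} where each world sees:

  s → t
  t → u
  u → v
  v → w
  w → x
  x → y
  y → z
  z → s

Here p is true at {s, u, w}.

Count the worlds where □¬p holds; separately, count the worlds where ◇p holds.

For □¬p:
s: successors {t}; ¬p there: t:T. ✓
t: successors {u}; ¬p there: u:F. ✗
u: successors {v}; ¬p there: v:T. ✓
v: successors {w}; ¬p there: w:F. ✗
w: successors {x}; ¬p there: x:T. ✓
x: successors {y}; ¬p there: y:T. ✓
y: successors {z}; ¬p there: z:T. ✓
z: successors {s}; ¬p there: s:F. ✗
— 5 worlds.
For ◇p:
s: successors {t}; p there: t:F. ✗
t: successors {u}; p there: u:T. ✓
u: successors {v}; p there: v:F. ✗
v: successors {w}; p there: w:T. ✓
w: successors {x}; p there: x:F. ✗
x: successors {y}; p there: y:F. ✗
y: successors {z}; p there: z:F. ✗
z: successors {s}; p there: s:T. ✓
— 3 worlds.

5 and 3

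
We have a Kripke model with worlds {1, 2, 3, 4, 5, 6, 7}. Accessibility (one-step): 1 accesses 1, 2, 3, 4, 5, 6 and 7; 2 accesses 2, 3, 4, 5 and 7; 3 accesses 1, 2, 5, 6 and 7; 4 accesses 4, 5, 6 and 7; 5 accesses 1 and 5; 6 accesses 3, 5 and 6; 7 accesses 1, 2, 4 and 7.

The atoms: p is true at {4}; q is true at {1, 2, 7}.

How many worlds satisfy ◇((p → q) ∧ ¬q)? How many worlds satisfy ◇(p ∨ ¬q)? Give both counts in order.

6 and 7

For ◇((p → q) ∧ ¬q):
1: successors {1, 2, 3, 4, 5, 6, 7}; (p → q) ∧ ¬q there: 1:F, 2:F, 3:T, 4:F, 5:T, 6:T, 7:F. ✓
2: successors {2, 3, 4, 5, 7}; (p → q) ∧ ¬q there: 2:F, 3:T, 4:F, 5:T, 7:F. ✓
3: successors {1, 2, 5, 6, 7}; (p → q) ∧ ¬q there: 1:F, 2:F, 5:T, 6:T, 7:F. ✓
4: successors {4, 5, 6, 7}; (p → q) ∧ ¬q there: 4:F, 5:T, 6:T, 7:F. ✓
5: successors {1, 5}; (p → q) ∧ ¬q there: 1:F, 5:T. ✓
6: successors {3, 5, 6}; (p → q) ∧ ¬q there: 3:T, 5:T, 6:T. ✓
7: successors {1, 2, 4, 7}; (p → q) ∧ ¬q there: 1:F, 2:F, 4:F, 7:F. ✗
— 6 worlds.
For ◇(p ∨ ¬q):
1: successors {1, 2, 3, 4, 5, 6, 7}; p ∨ ¬q there: 1:F, 2:F, 3:T, 4:T, 5:T, 6:T, 7:F. ✓
2: successors {2, 3, 4, 5, 7}; p ∨ ¬q there: 2:F, 3:T, 4:T, 5:T, 7:F. ✓
3: successors {1, 2, 5, 6, 7}; p ∨ ¬q there: 1:F, 2:F, 5:T, 6:T, 7:F. ✓
4: successors {4, 5, 6, 7}; p ∨ ¬q there: 4:T, 5:T, 6:T, 7:F. ✓
5: successors {1, 5}; p ∨ ¬q there: 1:F, 5:T. ✓
6: successors {3, 5, 6}; p ∨ ¬q there: 3:T, 5:T, 6:T. ✓
7: successors {1, 2, 4, 7}; p ∨ ¬q there: 1:F, 2:F, 4:T, 7:F. ✓
— 7 worlds.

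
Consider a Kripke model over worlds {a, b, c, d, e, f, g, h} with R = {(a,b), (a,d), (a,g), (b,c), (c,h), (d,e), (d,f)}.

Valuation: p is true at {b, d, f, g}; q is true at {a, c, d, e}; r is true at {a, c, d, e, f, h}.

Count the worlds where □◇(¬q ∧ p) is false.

4

a: successors {b, d, g}; ◇(¬q ∧ p) there: b:F, d:T, g:F. ✗
b: successors {c}; ◇(¬q ∧ p) there: c:F. ✗
c: successors {h}; ◇(¬q ∧ p) there: h:F. ✗
d: successors {e, f}; ◇(¬q ∧ p) there: e:F, f:F. ✗
e: no successors, so □◇(¬q ∧ p) holds vacuously. ✓
f: no successors, so □◇(¬q ∧ p) holds vacuously. ✓
g: no successors, so □◇(¬q ∧ p) holds vacuously. ✓
h: no successors, so □◇(¬q ∧ p) holds vacuously. ✓
Satisfying worlds: {e, f, g, h}.
So □◇(¬q ∧ p) fails at the other 4 worlds.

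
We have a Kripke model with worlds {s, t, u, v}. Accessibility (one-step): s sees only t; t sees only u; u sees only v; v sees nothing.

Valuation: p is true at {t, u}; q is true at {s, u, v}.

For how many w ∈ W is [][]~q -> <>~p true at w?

s: [][]~q is F, <>~p is F. ✓
t: [][]~q is F, <>~p is F. ✓
u: [][]~q is T, <>~p is T. ✓
v: [][]~q is T, <>~p is F. ✗
Satisfying worlds: {s, t, u}.

3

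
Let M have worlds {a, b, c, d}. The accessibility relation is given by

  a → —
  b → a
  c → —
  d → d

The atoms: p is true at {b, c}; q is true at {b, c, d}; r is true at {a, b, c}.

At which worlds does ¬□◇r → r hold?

{a, b, c}

a: ¬□◇r is F, r is T. ✓
b: ¬□◇r is T, r is T. ✓
c: ¬□◇r is F, r is T. ✓
d: ¬□◇r is T, r is F. ✗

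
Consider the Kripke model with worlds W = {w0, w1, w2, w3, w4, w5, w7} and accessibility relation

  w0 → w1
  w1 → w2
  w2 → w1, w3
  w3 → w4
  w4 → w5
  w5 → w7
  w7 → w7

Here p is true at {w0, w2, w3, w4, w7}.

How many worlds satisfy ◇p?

5

w0: successors {w1}; p there: w1:F. ✗
w1: successors {w2}; p there: w2:T. ✓
w2: successors {w1, w3}; p there: w1:F, w3:T. ✓
w3: successors {w4}; p there: w4:T. ✓
w4: successors {w5}; p there: w5:F. ✗
w5: successors {w7}; p there: w7:T. ✓
w7: successors {w7}; p there: w7:T. ✓
Satisfying worlds: {w1, w2, w3, w5, w7}.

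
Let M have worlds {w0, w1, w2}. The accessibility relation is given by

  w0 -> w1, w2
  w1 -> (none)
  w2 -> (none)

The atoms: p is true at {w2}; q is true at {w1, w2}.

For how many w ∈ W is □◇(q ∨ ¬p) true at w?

2

w0: successors {w1, w2}; ◇(q ∨ ¬p) there: w1:F, w2:F. ✗
w1: no successors, so □◇(q ∨ ¬p) holds vacuously. ✓
w2: no successors, so □◇(q ∨ ¬p) holds vacuously. ✓
Satisfying worlds: {w1, w2}.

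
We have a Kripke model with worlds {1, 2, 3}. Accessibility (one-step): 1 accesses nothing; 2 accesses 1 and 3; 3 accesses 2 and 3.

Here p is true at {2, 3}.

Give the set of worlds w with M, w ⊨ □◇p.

1: no successors, so □◇p holds vacuously. ✓
2: successors {1, 3}; ◇p there: 1:F, 3:T. ✗
3: successors {2, 3}; ◇p there: 2:T, 3:T. ✓

{1, 3}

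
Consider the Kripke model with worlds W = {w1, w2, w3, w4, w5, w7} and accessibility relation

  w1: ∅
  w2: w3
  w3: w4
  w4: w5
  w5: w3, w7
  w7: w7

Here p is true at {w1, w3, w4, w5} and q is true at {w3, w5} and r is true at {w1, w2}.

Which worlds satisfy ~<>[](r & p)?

{w1, w2, w3, w4, w5, w7}

w1: <>[](r & p) is F. ✓
w2: <>[](r & p) is F. ✓
w3: <>[](r & p) is F. ✓
w4: <>[](r & p) is F. ✓
w5: <>[](r & p) is F. ✓
w7: <>[](r & p) is F. ✓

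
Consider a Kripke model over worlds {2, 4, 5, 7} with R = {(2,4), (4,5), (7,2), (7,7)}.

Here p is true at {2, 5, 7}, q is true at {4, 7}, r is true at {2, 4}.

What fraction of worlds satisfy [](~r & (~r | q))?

2: successors {4}; ~r & (~r | q) there: 4:F. ✗
4: successors {5}; ~r & (~r | q) there: 5:T. ✓
5: no successors, so [](~r & (~r | q)) holds vacuously. ✓
7: successors {2, 7}; ~r & (~r | q) there: 2:F, 7:T. ✗
That's 2 of 4 worlds, so 2/4 = 1/2.

1/2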